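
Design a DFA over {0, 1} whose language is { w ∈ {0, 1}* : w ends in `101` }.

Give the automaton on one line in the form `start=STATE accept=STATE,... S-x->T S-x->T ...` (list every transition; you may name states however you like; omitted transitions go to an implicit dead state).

Remember how much of `101` the current input suffix matches. State q0 means no match yet; q1 means the last symbol is `1`; q2 means the last 2 symbols are `10`; q3 means the last 3 symbols are `101`. Only q3 accepts. On a mismatch, fall back to the longest proper suffix that is still a prefix of `101`.
A 4-state machine:
        0   1  
>  q0   q0  q1 
   q1   q2  q1 
   q2   q0  q3 
 * q3   q2  q1 
(> = start, * = accepting)

start=q0 accept=q3 q0-0->q0 q0-1->q1 q1-0->q2 q1-1->q1 q2-0->q0 q2-1->q3 q3-0->q2 q3-1->q1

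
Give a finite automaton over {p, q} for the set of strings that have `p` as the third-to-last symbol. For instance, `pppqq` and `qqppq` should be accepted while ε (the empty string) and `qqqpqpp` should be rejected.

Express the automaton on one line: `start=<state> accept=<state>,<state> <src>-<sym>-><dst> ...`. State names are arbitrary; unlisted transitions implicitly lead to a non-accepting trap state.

start=S0 accept=S7,S8,S9,S10 S0-p->S1 S0-q->S2 S1-p->S3 S1-q->S4 S2-p->S5 S2-q->S6 S3-p->S7 S3-q->S8 S4-p->S9 S4-q->S10 S5-p->S11 S5-q->S12 S6-p->S13 S6-q->S14 S7-p->S7 S7-q->S8 S8-p->S9 S8-q->S10 S9-p->S11 S9-q->S12 S10-p->S13 S10-q->S14 S11-p->S7 S11-q->S8 S12-p->S9 S12-q->S10 S13-p->S11 S13-q->S12 S14-p->S13 S14-q->S14

Because acceptance depends on a position counted from the end, the machine has to buffer the most recent 3 symbols. Make each state the string of the last up-to-3 symbols read; on input `x` shift the window left and append `x`. Accept when the buffered window has length 3 and begins with `p`.
          p    q  
>  S0     S1   S2 
   S1     S3   S4 
   S2     S5   S6 
   S3     S7   S8 
   S4     S9  S10 
   S5    S11  S12 
   S6    S13  S14 
 * S7     S7   S8 
 * S8     S9  S10 
 * S9    S11  S12 
 * S10   S13  S14 
   S11    S7   S8 
   S12    S9  S10 
   S13   S11  S12 
   S14   S13  S14 
(> = start, * = accepting)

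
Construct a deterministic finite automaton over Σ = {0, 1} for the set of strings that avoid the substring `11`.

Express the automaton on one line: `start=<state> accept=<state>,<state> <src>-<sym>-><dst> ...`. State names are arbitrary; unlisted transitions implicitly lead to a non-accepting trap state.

start=A accept=A,B A-0->A A-1->B B-0->A B-1->C C-0->C C-1->C

Track partial matches of the forbidden pattern `11`. State C is a dead state reached once `11` has occurred; every other state accepts. A means no part of `11` is currently matched.
A 3-state machine:
       0  1 
>* A   A  B 
 * B   A  C 
   C   C  C 
(> = start, * = accepting)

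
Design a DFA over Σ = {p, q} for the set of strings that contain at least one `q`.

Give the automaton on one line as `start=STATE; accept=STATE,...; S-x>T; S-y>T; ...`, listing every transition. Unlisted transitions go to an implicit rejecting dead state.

Only the number of `q`s matters, and only up to 2. Make a chain s0 → s1 → s2 advanced by each `q` (with s2 absorbing); every other symbol self-loops. The accepting set is {s1, s2}.
With 3 states:
        p   q  
>  s0   s0  s1 
 * s1   s1  s2 
 * s2   s2  s2 
(> = start, * = accepting)

start=s0; accept=s1,s2; s0-p>s0; s0-q>s1; s1-p>s1; s1-q>s2; s2-p>s2; s2-q>s2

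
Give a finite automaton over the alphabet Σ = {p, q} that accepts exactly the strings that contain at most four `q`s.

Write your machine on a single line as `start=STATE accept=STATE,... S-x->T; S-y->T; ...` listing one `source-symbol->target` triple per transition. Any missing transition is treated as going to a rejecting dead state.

start=S0; accept=S0,S1,S2,S3,S4; S0-p->S0; S0-q->S1; S1-p->S1; S1-q->S2; S2-p->S2; S2-q->S3; S3-p->S3; S3-q->S4; S4-p->S4; S4-q->S5; S5-p->S5; S5-q->S5

Only the number of `q`s matters, and only up to 5. Make a chain S0 → S1 → S2 → S3 → S4 → S5 advanced by each `q` (with S5 absorbing); every other symbol self-loops. The accepting set is {S0, S1, S2, S3, S4}.
6 states suffice.
        p   q  
>* S0   S0  S1 
 * S1   S1  S2 
 * S2   S2  S3 
 * S3   S3  S4 
 * S4   S4  S5 
   S5   S5  S5 
(> = start, * = accepting)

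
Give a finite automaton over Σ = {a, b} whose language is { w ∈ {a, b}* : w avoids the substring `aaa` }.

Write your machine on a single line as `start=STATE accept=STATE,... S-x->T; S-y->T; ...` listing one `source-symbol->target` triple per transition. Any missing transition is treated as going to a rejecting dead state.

This is the complement of 'contains `aaa`'. Use the same substring-matching states — q0 through q3 holding how much of `aaa` has just been matched — but flip the accepting set: everything except the trap q3 accepts.
        a   b  
>* q0   q1  q0 
 * q1   q2  q0 
 * q2   q3  q0 
   q3   q3  q3 
(> = start, * = accepting)

start=q0; accept=q0,q1,q2; q0-a->q1; q0-b->q0; q1-a->q2; q1-b->q0; q2-a->q3; q2-b->q0; q3-a->q3; q3-b->q3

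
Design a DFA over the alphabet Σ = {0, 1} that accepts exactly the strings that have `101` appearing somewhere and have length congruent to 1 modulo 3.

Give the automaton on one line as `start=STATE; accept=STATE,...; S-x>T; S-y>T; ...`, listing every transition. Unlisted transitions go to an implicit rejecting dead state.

start=q0; accept=q10; q0-0>q1; q0-1>q2; q1-0>q3; q1-1>q4; q2-0>q5; q2-1>q4; q3-0>q0; q3-1>q6; q4-0>q7; q4-1>q6; q5-0>q0; q5-1>q8; q6-0>q9; q6-1>q2; q7-0>q1; q7-1>q10; q8-0>q10; q8-1>q10; q9-0>q3; q9-1>q11; q10-0>q11; q10-1>q11; q11-0>q8; q11-1>q8

Handle the two conditions separately and then intersect. One (4 states) tracks whether and how much of `101` has been seen; the other (3 states) tracks the input length modulo 3. Each combined state is a pair, one component from each; accept when both components accept.
12 states suffice.
          0    1  
>  q0     q1   q2 
   q1     q3   q4 
   q2     q5   q4 
   q3     q0   q6 
   q4     q7   q6 
   q5     q0   q8 
   q6     q9   q2 
   q7     q1  q10 
   q8    q10  q10 
   q9     q3  q11 
 * q10   q11  q11 
   q11    q8   q8 
(> = start, * = accepting)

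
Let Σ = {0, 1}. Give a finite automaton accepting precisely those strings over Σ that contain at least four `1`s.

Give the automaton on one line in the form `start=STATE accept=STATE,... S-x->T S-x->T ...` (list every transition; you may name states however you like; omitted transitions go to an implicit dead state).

start=S0 accept=S4,S5 S0-0->S0 S0-1->S1 S1-0->S1 S1-1->S2 S2-0->S2 S2-1->S3 S3-0->S3 S3-1->S4 S4-0->S4 S4-1->S5 S5-0->S5 S5-1->S5

Only the number of `1`s matters, and only up to 5. Make a chain S0 → S1 → S2 → S3 → S4 → S5 advanced by each `1` (with S5 absorbing); every other symbol self-loops. The accepting set is {S4, S5}.
With 6 states:
        0   1  
>  S0   S0  S1 
   S1   S1  S2 
   S2   S2  S3 
   S3   S3  S4 
 * S4   S4  S5 
 * S5   S5  S5 
(> = start, * = accepting)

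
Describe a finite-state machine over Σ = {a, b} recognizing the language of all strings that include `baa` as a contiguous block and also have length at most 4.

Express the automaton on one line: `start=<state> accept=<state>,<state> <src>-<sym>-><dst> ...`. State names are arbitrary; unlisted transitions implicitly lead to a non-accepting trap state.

start=q0 accept=q7,q8 q0-a->q1 q0-b->q2 q1-a->q3 q1-b->q4 q2-a->q5 q2-b->q4 q3-a->q3 q3-b->q3 q4-a->q6 q4-b->q3 q5-a->q7 q5-b->q3 q6-a->q8 q6-b->q3 q7-a->q8 q7-b->q8 q8-a->q3 q8-b->q3

Build one automaton per condition and run them in lockstep. The first has 4 states tracking whether and how much of `baa` has been seen; the second has 6 states tracking the input length, saturating at 5. A product state is a pair (one from each), accepting exactly when both do. After merging equivalent states the machine shrinks.
9 states suffice.
        a   b  
>  q0   q1  q2 
   q1   q3  q4 
   q2   q5  q4 
   q3   q3  q3 
   q4   q6  q3 
   q5   q7  q3 
   q6   q8  q3 
 * q7   q8  q8 
 * q8   q3  q3 
(> = start, * = accepting)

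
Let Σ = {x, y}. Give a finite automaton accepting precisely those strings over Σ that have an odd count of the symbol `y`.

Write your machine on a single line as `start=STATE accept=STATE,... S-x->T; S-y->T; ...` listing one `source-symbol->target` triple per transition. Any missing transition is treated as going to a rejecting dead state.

Keep the running count of `y`s modulo 2: each `y` advances along the cycle s0 → s1 → s0 while other symbols loop. Accept at s1.
2 states suffice.
        x   y  
>  s0   s0  s1 
 * s1   s1  s0 
(> = start, * = accepting)

start=s0; accept=s1; s0-x->s0; s0-y->s1; s1-x->s1; s1-y->s0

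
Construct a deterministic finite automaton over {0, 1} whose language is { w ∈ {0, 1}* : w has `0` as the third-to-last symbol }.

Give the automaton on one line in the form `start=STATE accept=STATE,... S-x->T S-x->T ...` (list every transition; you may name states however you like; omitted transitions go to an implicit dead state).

A DFA must remember the last 3 symbols (since which symbol is third-to-last isn't known until the input ends). Use one state per possible window of the last ≤3 symbols; accept from those whose window starts with `0`.
15 states suffice.
          0    1  
>  q0     q1   q2 
   q1     q3   q4 
   q2     q5   q6 
   q3     q7   q8 
   q4     q9  q10 
   q5    q11  q12 
   q6    q13  q14 
 * q7     q7   q8 
 * q8     q9  q10 
 * q9    q11  q12 
 * q10   q13  q14 
   q11    q7   q8 
   q12    q9  q10 
   q13   q11  q12 
   q14   q13  q14 
(> = start, * = accepting)

start=q0 accept=q7,q8,q9,q10 q0-0->q1 q0-1->q2 q1-0->q3 q1-1->q4 q2-0->q5 q2-1->q6 q3-0->q7 q3-1->q8 q4-0->q9 q4-1->q10 q5-0->q11 q5-1->q12 q6-0->q13 q6-1->q14 q7-0->q7 q7-1->q8 q8-0->q9 q8-1->q10 q9-0->q11 q9-1->q12 q10-0->q13 q10-1->q14 q11-0->q7 q11-1->q8 q12-0->q9 q12-1->q10 q13-0->q11 q13-1->q12 q14-0->q13 q14-1->q14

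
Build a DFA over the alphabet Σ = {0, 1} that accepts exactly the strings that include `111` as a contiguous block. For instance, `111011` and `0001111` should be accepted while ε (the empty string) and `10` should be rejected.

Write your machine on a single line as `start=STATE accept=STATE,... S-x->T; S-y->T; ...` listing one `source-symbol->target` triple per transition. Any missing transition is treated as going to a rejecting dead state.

Track how much of `111` has been matched so far: state q0 is no progress, q3 is the absorbing accept state reached once `111` has occurred. Intermediate states record partial matches; on a mismatch, fall back to the longest reusable overlap.
A 4-state machine:
        0   1  
>  q0   q0  q1 
   q1   q0  q2 
   q2   q0  q3 
 * q3   q3  q3 
(> = start, * = accepting)

start=q0; accept=q3; q0-0->q0; q0-1->q1; q1-0->q0; q1-1->q2; q2-0->q0; q2-1->q3; q3-0->q3; q3-1->q3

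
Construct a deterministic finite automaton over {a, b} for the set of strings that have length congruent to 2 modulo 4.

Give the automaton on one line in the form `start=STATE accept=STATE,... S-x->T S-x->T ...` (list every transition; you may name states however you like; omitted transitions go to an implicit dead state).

start=s0 accept=s2 s0-a->s1 s0-b->s1 s1-a->s2 s1-b->s2 s2-a->s3 s2-b->s3 s3-a->s0 s3-b->s0

Only the length mod 4 matters, so use a 4-cycle: from any state, every input symbol moves to the next state, wrapping s3 back to s0. Mark s2 accepting.
A 4-state machine:
        a   b  
>  s0   s1  s1 
   s1   s2  s2 
 * s2   s3  s3 
   s3   s0  s0 
(> = start, * = accepting)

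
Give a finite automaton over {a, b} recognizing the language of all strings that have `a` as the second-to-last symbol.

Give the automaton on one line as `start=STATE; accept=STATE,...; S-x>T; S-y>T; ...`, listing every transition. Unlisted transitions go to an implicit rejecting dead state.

Because acceptance depends on a position counted from the end, the machine has to buffer the most recent 2 symbols. Make each state the string of the last up-to-2 symbols read; on input `x` shift the window left and append `x`. Accept when the buffered window has length 2 and begins with `a`.
With 7 states:
        a   b  
>  q0   q1  q2 
   q1   q3  q4 
   q2   q5  q6 
 * q3   q3  q4 
 * q4   q5  q6 
   q5   q3  q4 
   q6   q5  q6 
(> = start, * = accepting)

start=q0; accept=q3,q4; q0-a>q1; q0-b>q2; q1-a>q3; q1-b>q4; q2-a>q5; q2-b>q6; q3-a>q3; q3-b>q4; q4-a>q5; q4-b>q6; q5-a>q3; q5-b>q4; q6-a>q5; q6-b>q6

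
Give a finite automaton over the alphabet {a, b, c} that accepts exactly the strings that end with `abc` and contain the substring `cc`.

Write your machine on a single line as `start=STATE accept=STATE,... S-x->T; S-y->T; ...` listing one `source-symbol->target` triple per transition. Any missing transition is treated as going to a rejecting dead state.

start=q0; accept=q5; q0-a->q0; q0-b->q0; q0-c->q1; q1-a->q0; q1-b->q0; q1-c->q2; q2-a->q3; q2-b->q2; q2-c->q2; q3-a->q3; q3-b->q4; q3-c->q2; q4-a->q3; q4-b->q2; q4-c->q5; q5-a->q3; q5-b->q2; q5-c->q2

Build one automaton per condition and run them in lockstep. One (4 states) tracks how much of the suffix `abc` has currently been matched; the other (3 states) tracks whether and how much of `cc` has been seen. Each combined state is a pair, one component from each; accept when both components accept. Minimizing collapses redundant product states.
With 6 states:
        a   b   c  
>  q0   q0  q0  q1 
   q1   q0  q0  q2 
   q2   q3  q2  q2 
   q3   q3  q4  q2 
   q4   q3  q2  q5 
 * q5   q3  q2  q2 
(> = start, * = accepting)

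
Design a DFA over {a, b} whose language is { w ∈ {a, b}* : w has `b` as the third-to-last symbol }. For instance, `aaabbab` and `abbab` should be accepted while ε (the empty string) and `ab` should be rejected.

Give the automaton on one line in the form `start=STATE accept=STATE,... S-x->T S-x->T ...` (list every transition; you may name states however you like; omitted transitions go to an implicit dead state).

start=q0 accept=q11,q12,q13,q14 q0-a->q1 q0-b->q2 q1-a->q3 q1-b->q4 q2-a->q5 q2-b->q6 q3-a->q7 q3-b->q8 q4-a->q9 q4-b->q10 q5-a->q11 q5-b->q12 q6-a->q13 q6-b->q14 q7-a->q7 q7-b->q8 q8-a->q9 q8-b->q10 q9-a->q11 q9-b->q12 q10-a->q13 q10-b->q14 q11-a->q7 q11-b->q8 q12-a->q9 q12-b->q10 q13-a->q11 q13-b->q12 q14-a->q13 q14-b->q14

A DFA must remember the last 3 symbols (since which symbol is third-to-last isn't known until the input ends). Use one state per possible window of the last ≤3 symbols; accept from those whose window starts with `b`.
A 15-state machine:
          a    b  
>  q0     q1   q2 
   q1     q3   q4 
   q2     q5   q6 
   q3     q7   q8 
   q4     q9  q10 
   q5    q11  q12 
   q6    q13  q14 
   q7     q7   q8 
   q8     q9  q10 
   q9    q11  q12 
   q10   q13  q14 
 * q11    q7   q8 
 * q12    q9  q10 
 * q13   q11  q12 
 * q14   q13  q14 
(> = start, * = accepting)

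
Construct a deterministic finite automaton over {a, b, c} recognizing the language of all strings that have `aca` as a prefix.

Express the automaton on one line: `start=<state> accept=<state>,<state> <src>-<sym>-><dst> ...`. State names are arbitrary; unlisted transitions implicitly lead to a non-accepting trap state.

Walk along `aca` while the input agrees: from s0 take `a` to s1, and so on. Any deviation drops to the rejecting sink s4. Once s3 is reached the prefix is confirmed and every continuation is accepted.
5 states suffice.
        a   b   c  
>  s0   s1  s4  s4 
   s1   s4  s4  s2 
   s2   s3  s4  s4 
 * s3   s3  s3  s3 
   s4   s4  s4  s4 
(> = start, * = accepting)

start=s0 accept=s3 s0-a->s1 s0-b->s4 s0-c->s4 s1-a->s4 s1-b->s4 s1-c->s2 s2-a->s3 s2-b->s4 s2-c->s4 s3-a->s3 s3-b->s3 s3-c->s3 s4-a->s4 s4-b->s4 s4-c->s4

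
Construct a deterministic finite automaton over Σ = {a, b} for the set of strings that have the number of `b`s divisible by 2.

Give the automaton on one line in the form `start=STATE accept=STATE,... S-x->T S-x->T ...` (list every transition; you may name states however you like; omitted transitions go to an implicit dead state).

start=q0 accept=q0 q0-a->q0 q0-b->q1 q1-a->q1 q1-b->q0

The only thing that matters is how many `b`s have appeared, reduced mod 2. Use one state per residue: q0 for 0, …, q1 for 1. Reading `b` moves to the next residue; anything else stays put. q0 is accepting.
2 states suffice.
        a   b  
>* q0   q0  q1 
   q1   q1  q0 
(> = start, * = accepting)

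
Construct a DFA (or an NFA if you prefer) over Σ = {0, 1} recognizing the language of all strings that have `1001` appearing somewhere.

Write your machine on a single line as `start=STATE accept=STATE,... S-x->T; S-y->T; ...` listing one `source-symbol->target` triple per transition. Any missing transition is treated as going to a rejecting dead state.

States q0..q3 record the length of the longest prefix of `1001` that matches the current input suffix. Reaching q4 means `1001` has been seen, and we stay there forever. Accept from q4.
A 5-state machine:
        0   1  
>  q0   q0  q1 
   q1   q2  q1 
   q2   q3  q1 
   q3   q0  q4 
 * q4   q4  q4 
(> = start, * = accepting)

start=q0; accept=q4; q0-0->q0; q0-1->q1; q1-0->q2; q1-1->q1; q2-0->q3; q2-1->q1; q3-0->q0; q3-1->q4; q4-0->q4; q4-1->q4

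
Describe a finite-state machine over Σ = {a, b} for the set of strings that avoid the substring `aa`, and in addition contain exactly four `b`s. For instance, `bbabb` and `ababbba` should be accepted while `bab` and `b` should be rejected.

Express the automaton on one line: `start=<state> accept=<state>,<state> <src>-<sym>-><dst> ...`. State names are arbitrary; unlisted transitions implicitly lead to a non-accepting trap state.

start=s0 accept=s9,s10 s0-a->s1 s0-b->s2 s1-a->s3 s1-b->s2 s2-a->s4 s2-b->s5 s3-a->s3 s3-b->s3 s4-a->s3 s4-b->s5 s5-a->s6 s5-b->s7 s6-a->s3 s6-b->s7 s7-a->s8 s7-b->s9 s8-a->s3 s8-b->s9 s9-a->s10 s9-b->s3 s10-a->s3 s10-b->s3

Run two small machines in parallel and take their product. The first has 3 states tracking partial matches of the forbidden pattern `aa`; the second has 6 states tracking the count of `b`s, saturating at 5. A product state is a pair (one from each), accepting exactly when both do. Equivalent product states are then merged.
An 11-state machine:
          a    b  
>  s0     s1   s2 
   s1     s3   s2 
   s2     s4   s5 
   s3     s3   s3 
   s4     s3   s5 
   s5     s6   s7 
   s6     s3   s7 
   s7     s8   s9 
   s8     s3   s9 
 * s9    s10   s3 
 * s10    s3   s3 
(> = start, * = accepting)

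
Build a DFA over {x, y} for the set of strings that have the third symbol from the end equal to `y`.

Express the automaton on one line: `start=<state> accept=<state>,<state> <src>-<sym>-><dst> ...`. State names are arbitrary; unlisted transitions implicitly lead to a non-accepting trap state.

start=q0 accept=q11,q12,q13,q14 q0-x->q1 q0-y->q2 q1-x->q3 q1-y->q4 q2-x->q5 q2-y->q6 q3-x->q7 q3-y->q8 q4-x->q9 q4-y->q10 q5-x->q11 q5-y->q12 q6-x->q13 q6-y->q14 q7-x->q7 q7-y->q8 q8-x->q9 q8-y->q10 q9-x->q11 q9-y->q12 q10-x->q13 q10-y->q14 q11-x->q7 q11-y->q8 q12-x->q9 q12-y->q10 q13-x->q11 q13-y->q12 q14-x->q13 q14-y->q14

Because acceptance depends on a position counted from the end, the machine has to buffer the most recent 3 symbols. Make each state the string of the last up-to-3 symbols read; on input `x` shift the window left and append `x`. Accept when the buffered window has length 3 and begins with `y`.
With 15 states:
          x    y  
>  q0     q1   q2 
   q1     q3   q4 
   q2     q5   q6 
   q3     q7   q8 
   q4     q9  q10 
   q5    q11  q12 
   q6    q13  q14 
   q7     q7   q8 
   q8     q9  q10 
   q9    q11  q12 
   q10   q13  q14 
 * q11    q7   q8 
 * q12    q9  q10 
 * q13   q11  q12 
 * q14   q13  q14 
(> = start, * = accepting)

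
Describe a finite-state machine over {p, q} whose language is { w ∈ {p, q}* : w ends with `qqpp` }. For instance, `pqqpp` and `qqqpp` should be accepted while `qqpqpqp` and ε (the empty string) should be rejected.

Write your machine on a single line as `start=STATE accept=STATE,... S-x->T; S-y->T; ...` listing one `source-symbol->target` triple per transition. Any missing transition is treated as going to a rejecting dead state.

Let each state record the length of the longest suffix of the input read so far that is also a prefix of `qqpp`. s1 means the last symbol is `q`; s2 means the last 2 symbols are `qq`; s3 means the last 3 symbols are `qqp`; s4 means the last 4 symbols are `qqpp`. Accept only at s4, where the string currently ends in `qqpp`.
5 states suffice.
        p   q  
>  s0   s0  s1 
   s1   s0  s2 
   s2   s3  s2 
   s3   s4  s1 
 * s4   s0  s1 
(> = start, * = accepting)

start=s0; accept=s4; s0-p->s0; s0-q->s1; s1-p->s0; s1-q->s2; s2-p->s3; s2-q->s2; s3-p->s4; s3-q->s1; s4-p->s0; s4-q->s1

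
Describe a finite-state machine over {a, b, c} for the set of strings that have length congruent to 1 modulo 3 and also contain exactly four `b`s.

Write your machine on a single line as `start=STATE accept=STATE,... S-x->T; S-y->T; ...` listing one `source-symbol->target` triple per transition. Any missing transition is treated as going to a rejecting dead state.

start=s0; accept=s11; s0-a->s1; s0-b->s2; s0-c->s1; s1-a->s3; s1-b->s4; s1-c->s3; s2-a->s4; s2-b->s5; s2-c->s4; s3-a->s0; s3-b->s6; s3-c->s0; s4-a->s6; s4-b->s7; s4-c->s6; s5-a->s7; s5-b->s8; s5-c->s7; s6-a->s2; s6-b->s9; s6-c->s2; s7-a->s9; s7-b->s10; s7-c->s9; s8-a->s10; s8-b->s11; s8-c->s10; s9-a->s5; s9-b->s12; s9-c->s5; s10-a->s12; s10-b->s13; s10-c->s12; s11-a->s13; s11-b->s14; s11-c->s13; s12-a->s8; s12-b->s15; s12-c->s8; s13-a->s15; s13-b->s14; s13-c->s15; s14-a->s14; s14-b->s14; s14-c->s14; s15-a->s11; s15-b->s14; s15-c->s11

Handle the two conditions separately and then intersect. One (3 states) tracks the input length modulo 3; the other (6 states) tracks the count of `b`s, saturating at 5. Each combined state is a pair, one component from each; accept when both components accept. After merging equivalent states the machine shrinks.
16 states suffice.
          a    b    c  
>  s0     s1   s2   s1 
   s1     s3   s4   s3 
   s2     s4   s5   s4 
   s3     s0   s6   s0 
   s4     s6   s7   s6 
   s5     s7   s8   s7 
   s6     s2   s9   s2 
   s7     s9  s10   s9 
   s8    s10  s11  s10 
   s9     s5  s12   s5 
   s10   s12  s13  s12 
 * s11   s13  s14  s13 
   s12    s8  s15   s8 
   s13   s15  s14  s15 
   s14   s14  s14  s14 
   s15   s11  s14  s11 
(> = start, * = accepting)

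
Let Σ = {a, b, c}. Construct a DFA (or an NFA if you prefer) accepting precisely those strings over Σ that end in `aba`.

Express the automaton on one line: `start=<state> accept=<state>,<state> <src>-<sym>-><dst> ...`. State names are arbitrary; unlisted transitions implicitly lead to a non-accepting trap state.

start=s0 accept=s3 s0-a->s1 s0-b->s0 s0-c->s0 s1-a->s1 s1-b->s2 s1-c->s0 s2-a->s3 s2-b->s0 s2-c->s0 s3-a->s1 s3-b->s2 s3-c->s0

Remember how much of `aba` the current input suffix matches. State s0 means no match yet; s1 means the last symbol is `a`; s2 means the last 2 symbols are `ab`; s3 means the last 3 symbols are `aba`. Only s3 accepts. On a mismatch, fall back to the longest proper suffix that is still a prefix of `aba`.
A 4-state machine:
        a   b   c  
>  s0   s1  s0  s0 
   s1   s1  s2  s0 
   s2   s3  s0  s0 
 * s3   s1  s2  s0 
(> = start, * = accepting)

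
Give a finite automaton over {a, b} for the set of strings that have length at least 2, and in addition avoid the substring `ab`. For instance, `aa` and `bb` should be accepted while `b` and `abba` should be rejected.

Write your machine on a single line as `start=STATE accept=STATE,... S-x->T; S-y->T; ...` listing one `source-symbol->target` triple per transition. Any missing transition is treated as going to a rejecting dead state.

Run two small machines in parallel and take their product. One (4 states) tracks the input length, saturating at 3; the other (3 states) tracks partial matches of the forbidden pattern `ab`. Each combined state is a pair, one component from each; accept when both components accept. After merging equivalent states the machine shrinks.
6 states suffice.
        a   b  
>  S0   S1  S2 
   S1   S3  S4 
   S2   S3  S5 
 * S3   S3  S4 
   S4   S4  S4 
 * S5   S3  S5 
(> = start, * = accepting)

start=S0; accept=S3,S5; S0-a->S1; S0-b->S2; S1-a->S3; S1-b->S4; S2-a->S3; S2-b->S5; S3-a->S3; S3-b->S4; S4-a->S4; S4-b->S4; S5-a->S3; S5-b->S5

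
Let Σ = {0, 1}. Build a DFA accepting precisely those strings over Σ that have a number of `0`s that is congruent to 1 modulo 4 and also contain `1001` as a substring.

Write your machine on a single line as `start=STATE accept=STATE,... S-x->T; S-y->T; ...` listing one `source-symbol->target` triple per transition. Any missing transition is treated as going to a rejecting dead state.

start=s0; accept=s19; s0-0->s1; s0-1->s2; s1-0->s3; s1-1->s4; s2-0->s5; s2-1->s2; s3-0->s6; s3-1->s7; s4-0->s8; s4-1->s4; s5-0->s9; s5-1->s4; s6-0->s0; s6-1->s10; s7-0->s11; s7-1->s7; s8-0->s12; s8-1->s7; s9-0->s6; s9-1->s13; s10-0->s14; s10-1->s10; s11-0->s15; s11-1->s10; s12-0->s0; s12-1->s16; s13-0->s16; s13-1->s13; s14-0->s17; s14-1->s2; s15-0->s1; s15-1->s18; s16-0->s18; s16-1->s16; s17-0->s3; s17-1->s19; s18-0->s19; s18-1->s18; s19-0->s13; s19-1->s19

Handle the two conditions separately and then intersect. The first has 4 states tracking the count of `0`s modulo 4; the second has 5 states tracking whether and how much of `1001` has been seen. A product state is a pair (one from each), accepting exactly when both do.
With 20 states:
          0    1  
>  s0     s1   s2 
   s1     s3   s4 
   s2     s5   s2 
   s3     s6   s7 
   s4     s8   s4 
   s5     s9   s4 
   s6     s0  s10 
   s7    s11   s7 
   s8    s12   s7 
   s9     s6  s13 
   s10   s14  s10 
   s11   s15  s10 
   s12    s0  s16 
   s13   s16  s13 
   s14   s17   s2 
   s15    s1  s18 
   s16   s18  s16 
   s17    s3  s19 
   s18   s19  s18 
 * s19   s13  s19 
(> = start, * = accepting)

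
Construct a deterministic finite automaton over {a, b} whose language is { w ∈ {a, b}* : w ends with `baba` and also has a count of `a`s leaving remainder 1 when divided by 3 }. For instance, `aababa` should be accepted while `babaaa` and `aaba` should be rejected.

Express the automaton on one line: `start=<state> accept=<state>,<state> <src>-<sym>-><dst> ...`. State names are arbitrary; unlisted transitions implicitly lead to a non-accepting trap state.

start=q0 accept=q6 q0-a->q1 q0-b->q0 q1-a->q2 q1-b->q1 q2-a->q0 q2-b->q3 q3-a->q4 q3-b->q3 q4-a->q1 q4-b->q5 q5-a->q6 q5-b->q0 q6-a->q2 q6-b->q1

Build one automaton per condition and run them in lockstep. The first has 5 states tracking how much of the suffix `baba` has currently been matched; the second has 3 states tracking the count of `a`s modulo 3. A product state is a pair (one from each), accepting exactly when both do. Minimizing collapses redundant product states.
        a   b  
>  q0   q1  q0 
   q1   q2  q1 
   q2   q0  q3 
   q3   q4  q3 
   q4   q1  q5 
   q5   q6  q0 
 * q6   q2  q1 
(> = start, * = accepting)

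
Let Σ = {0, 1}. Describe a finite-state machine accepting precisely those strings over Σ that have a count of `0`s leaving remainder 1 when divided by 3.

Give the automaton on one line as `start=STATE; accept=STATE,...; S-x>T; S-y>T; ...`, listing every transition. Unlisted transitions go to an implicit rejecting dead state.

start=S0; accept=S1; S0-0>S1; S0-1>S0; S1-0>S2; S1-1>S1; S2-0>S0; S2-1>S2

Keep the running count of `0`s modulo 3: each `0` advances along the cycle S0 → S1 → S2 → S0 while other symbols loop. Accept at S1.
3 states suffice.
        0   1  
>  S0   S1  S0 
 * S1   S2  S1 
   S2   S0  S2 
(> = start, * = accepting)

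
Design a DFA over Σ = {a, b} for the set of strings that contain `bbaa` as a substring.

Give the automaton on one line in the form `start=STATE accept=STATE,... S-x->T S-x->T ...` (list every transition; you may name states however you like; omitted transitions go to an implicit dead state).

start=s0 accept=s4 s0-a->s0 s0-b->s1 s1-a->s0 s1-b->s2 s2-a->s3 s2-b->s2 s3-a->s4 s3-b->s1 s4-a->s4 s4-b->s4

Track how much of `bbaa` has been matched so far: state s0 is no progress, s4 is the absorbing accept state reached once `bbaa` has occurred. Intermediate states record partial matches; on a mismatch, fall back to the longest reusable overlap.
With 5 states:
        a   b  
>  s0   s0  s1 
   s1   s0  s2 
   s2   s3  s2 
   s3   s4  s1 
 * s4   s4  s4 
(> = start, * = accepting)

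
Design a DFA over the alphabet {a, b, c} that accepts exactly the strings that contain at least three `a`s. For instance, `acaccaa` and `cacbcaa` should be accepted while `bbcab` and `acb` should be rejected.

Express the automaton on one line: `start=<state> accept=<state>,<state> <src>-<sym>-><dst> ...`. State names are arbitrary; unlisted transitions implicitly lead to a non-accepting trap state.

Only the number of `a`s matters, and only up to 4. Make a chain S0 → S1 → S2 → S3 → S4 advanced by each `a` (with S4 absorbing); every other symbol self-loops. The accepting set is {S3, S4}.
5 states suffice.
        a   b   c  
>  S0   S1  S0  S0 
   S1   S2  S1  S1 
   S2   S3  S2  S2 
 * S3   S4  S3  S3 
 * S4   S4  S4  S4 
(> = start, * = accepting)

start=S0 accept=S3,S4 S0-a->S1 S0-b->S0 S0-c->S0 S1-a->S2 S1-b->S1 S1-c->S1 S2-a->S3 S2-b->S2 S2-c->S2 S3-a->S4 S3-b->S3 S3-c->S3 S4-a->S4 S4-b->S4 S4-c->S4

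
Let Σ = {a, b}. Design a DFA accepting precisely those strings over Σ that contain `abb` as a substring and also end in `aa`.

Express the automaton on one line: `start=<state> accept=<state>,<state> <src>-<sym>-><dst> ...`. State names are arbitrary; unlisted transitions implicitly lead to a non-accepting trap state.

Run two small machines in parallel and take their product. One (4 states) tracks whether and how much of `abb` has been seen; the other (3 states) tracks how much of the suffix `aa` has currently been matched. Each combined state is a pair, one component from each; accept when both components accept.
With 7 states:
        a   b  
>  q0   q1  q0 
   q1   q2  q3 
   q2   q2  q3 
   q3   q1  q4 
   q4   q5  q4 
   q5   q6  q4 
 * q6   q6  q4 
(> = start, * = accepting)

start=q0 accept=q6 q0-a->q1 q0-b->q0 q1-a->q2 q1-b->q3 q2-a->q2 q2-b->q3 q3-a->q1 q3-b->q4 q4-a->q5 q4-b->q4 q5-a->q6 q5-b->q4 q6-a->q6 q6-b->q4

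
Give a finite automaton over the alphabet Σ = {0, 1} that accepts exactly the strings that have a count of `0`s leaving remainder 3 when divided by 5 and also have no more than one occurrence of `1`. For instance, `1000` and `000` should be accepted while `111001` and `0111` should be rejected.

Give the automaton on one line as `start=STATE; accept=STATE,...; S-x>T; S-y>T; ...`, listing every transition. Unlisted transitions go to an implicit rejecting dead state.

start=S0; accept=S6,S9; S0-0>S1; S0-1>S2; S1-0>S3; S1-1>S4; S2-0>S4; S2-1>S5; S3-0>S6; S3-1>S7; S4-0>S7; S4-1>S5; S5-0>S5; S5-1>S5; S6-0>S8; S6-1>S9; S7-0>S9; S7-1>S5; S8-0>S0; S8-1>S10; S9-0>S10; S9-1>S5; S10-0>S2; S10-1>S5

Build one automaton per condition and run them in lockstep. One (5 states) tracks the count of `0`s modulo 5; the other (3 states) tracks the count of `1`s, saturating at 2. Each combined state is a pair, one component from each; accept when both components accept. Minimizing collapses redundant product states.
With 11 states:
          0    1  
>  S0     S1   S2 
   S1     S3   S4 
   S2     S4   S5 
   S3     S6   S7 
   S4     S7   S5 
   S5     S5   S5 
 * S6     S8   S9 
   S7     S9   S5 
   S8     S0  S10 
 * S9    S10   S5 
   S10    S2   S5 
(> = start, * = accepting)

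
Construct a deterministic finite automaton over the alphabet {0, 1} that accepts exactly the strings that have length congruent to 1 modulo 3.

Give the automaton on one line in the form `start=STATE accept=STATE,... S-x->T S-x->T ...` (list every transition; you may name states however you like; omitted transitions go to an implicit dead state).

start=s0 accept=s1 s0-0->s1 s0-1->s1 s1-0->s2 s1-1->s2 s2-0->s0 s2-1->s0

Count input length modulo 3: every symbol advances one step around the cycle s0 → s1 → s2 → s0. Accept at s1.
        0   1  
>  s0   s1  s1 
 * s1   s2  s2 
   s2   s0  s0 
(> = start, * = accepting)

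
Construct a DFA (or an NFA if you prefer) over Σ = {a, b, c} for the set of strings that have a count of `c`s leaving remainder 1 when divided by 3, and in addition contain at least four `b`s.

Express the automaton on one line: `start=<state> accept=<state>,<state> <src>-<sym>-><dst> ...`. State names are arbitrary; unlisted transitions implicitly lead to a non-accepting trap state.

start=q0 accept=q12 q0-a->q0 q0-b->q1 q0-c->q2 q1-a->q1 q1-b->q3 q1-c->q4 q2-a->q2 q2-b->q4 q2-c->q5 q3-a->q3 q3-b->q6 q3-c->q7 q4-a->q4 q4-b->q7 q4-c->q8 q5-a->q5 q5-b->q8 q5-c->q0 q6-a->q6 q6-b->q9 q6-c->q10 q7-a->q7 q7-b->q10 q7-c->q11 q8-a->q8 q8-b->q11 q8-c->q1 q9-a->q9 q9-b->q9 q9-c->q12 q10-a->q10 q10-b->q12 q10-c->q13 q11-a->q11 q11-b->q13 q11-c->q3 q12-a->q12 q12-b->q12 q12-c->q14 q13-a->q13 q13-b->q14 q13-c->q6 q14-a->q14 q14-b->q14 q14-c->q9

Run two small machines in parallel and take their product. The first has 3 states tracking the count of `c`s modulo 3; the second has 6 states tracking the count of `b`s, saturating at 5. A product state is a pair (one from each), accepting exactly when both do. Equivalent product states are then merged.
          a    b    c  
>  q0     q0   q1   q2 
   q1     q1   q3   q4 
   q2     q2   q4   q5 
   q3     q3   q6   q7 
   q4     q4   q7   q8 
   q5     q5   q8   q0 
   q6     q6   q9  q10 
   q7     q7  q10  q11 
   q8     q8  q11   q1 
   q9     q9   q9  q12 
   q10   q10  q12  q13 
   q11   q11  q13   q3 
 * q12   q12  q12  q14 
   q13   q13  q14   q6 
   q14   q14  q14   q9 
(> = start, * = accepting)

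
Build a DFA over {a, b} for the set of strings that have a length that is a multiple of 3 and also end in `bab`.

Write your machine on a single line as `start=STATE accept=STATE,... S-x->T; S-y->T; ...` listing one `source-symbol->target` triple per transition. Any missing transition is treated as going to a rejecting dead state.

start=q0; accept=q5; q0-a->q1; q0-b->q2; q1-a->q3; q1-b->q3; q2-a->q4; q2-b->q3; q3-a->q0; q3-b->q0; q4-a->q0; q4-b->q5; q5-a->q1; q5-b->q2

Run two small machines in parallel and take their product. One (3 states) tracks the input length modulo 3; the other (4 states) tracks how much of the suffix `bab` has currently been matched. Each combined state is a pair, one component from each; accept when both components accept. After merging equivalent states the machine shrinks.
With 6 states:
        a   b  
>  q0   q1  q2 
   q1   q3  q3 
   q2   q4  q3 
   q3   q0  q0 
   q4   q0  q5 
 * q5   q1  q2 
(> = start, * = accepting)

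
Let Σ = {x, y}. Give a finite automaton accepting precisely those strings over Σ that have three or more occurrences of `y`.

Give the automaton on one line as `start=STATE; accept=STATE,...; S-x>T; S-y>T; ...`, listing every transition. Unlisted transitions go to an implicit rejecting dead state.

start=q0; accept=q3,q4; q0-x>q0; q0-y>q1; q1-x>q1; q1-y>q2; q2-x>q2; q2-y>q3; q3-x>q3; q3-y>q4; q4-x>q4; q4-y>q4

Only the number of `y`s matters, and only up to 4. Make a chain q0 → q1 → q2 → q3 → q4 advanced by each `y` (with q4 absorbing); every other symbol self-loops. The accepting set is {q3, q4}.
A 5-state machine:
        x   y  
>  q0   q0  q1 
   q1   q1  q2 
   q2   q2  q3 
 * q3   q3  q4 
 * q4   q4  q4 
(> = start, * = accepting)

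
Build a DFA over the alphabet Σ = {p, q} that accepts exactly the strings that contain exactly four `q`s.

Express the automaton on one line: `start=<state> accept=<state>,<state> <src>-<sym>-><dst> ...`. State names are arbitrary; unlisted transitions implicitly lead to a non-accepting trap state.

start=S0 accept=S4 S0-p->S0 S0-q->S1 S1-p->S1 S1-q->S2 S2-p->S2 S2-q->S3 S3-p->S3 S3-q->S4 S4-p->S4 S4-q->S5 S5-p->S5 S5-q->S5

Count `q`s, saturating at 5: states S0 through S4 mean 0 through 4 `q`s seen; S5 means more than 4. Each `q` increments (capped at S5); other symbols loop. Accept from {S4}.
6 states suffice.
        p   q  
>  S0   S0  S1 
   S1   S1  S2 
   S2   S2  S3 
   S3   S3  S4 
 * S4   S4  S5 
   S5   S5  S5 
(> = start, * = accepting)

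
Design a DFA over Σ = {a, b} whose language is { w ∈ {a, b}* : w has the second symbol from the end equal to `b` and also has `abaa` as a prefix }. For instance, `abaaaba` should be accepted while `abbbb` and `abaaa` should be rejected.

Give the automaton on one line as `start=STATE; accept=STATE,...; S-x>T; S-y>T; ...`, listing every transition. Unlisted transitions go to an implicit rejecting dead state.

start=s0; accept=s11,s12; s0-a>s1; s0-b>s2; s1-a>s3; s1-b>s4; s2-a>s5; s2-b>s6; s3-a>s3; s3-b>s7; s4-a>s8; s4-b>s6; s5-a>s3; s5-b>s7; s6-a>s5; s6-b>s6; s7-a>s5; s7-b>s6; s8-a>s9; s8-b>s7; s9-a>s9; s9-b>s10; s10-a>s11; s10-b>s12; s11-a>s9; s11-b>s10; s12-a>s11; s12-b>s12

Run two small machines in parallel and take their product. The first has 7 states tracking the last 2 symbols read; the second has 6 states tracking whether the input so far still matches the prefix `abaa`. A product state is a pair (one from each), accepting exactly when both do.
13 states suffice.
          a    b  
>  s0     s1   s2 
   s1     s3   s4 
   s2     s5   s6 
   s3     s3   s7 
   s4     s8   s6 
   s5     s3   s7 
   s6     s5   s6 
   s7     s5   s6 
   s8     s9   s7 
   s9     s9  s10 
   s10   s11  s12 
 * s11    s9  s10 
 * s12   s11  s12 
(> = start, * = accepting)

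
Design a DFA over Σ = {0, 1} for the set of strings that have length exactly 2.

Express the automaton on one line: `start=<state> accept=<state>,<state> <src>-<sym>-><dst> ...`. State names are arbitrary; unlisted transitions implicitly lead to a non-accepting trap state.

start=A accept=C A-0->B A-1->B B-0->C B-1->C C-0->D C-1->D D-0->D D-1->D

Count input length up to 3: every symbol moves from A toward D, which means 'more than 2' and absorbs. Accept from {C}.
4 states suffice.
       0  1 
>  A   B  B 
   B   C  C 
 * C   D  D 
   D   D  D 
(> = start, * = accepting)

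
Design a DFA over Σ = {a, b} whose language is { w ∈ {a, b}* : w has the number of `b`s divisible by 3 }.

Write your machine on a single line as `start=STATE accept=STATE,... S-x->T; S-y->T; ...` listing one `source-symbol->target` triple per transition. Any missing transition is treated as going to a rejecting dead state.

start=s0; accept=s0; s0-a->s0; s0-b->s1; s1-a->s1; s1-b->s2; s2-a->s2; s2-b->s0

Keep the running count of `b`s modulo 3: each `b` advances along the cycle s0 → s1 → s2 → s0 while other symbols loop. Accept at s0.
With 3 states:
        a   b  
>* s0   s0  s1 
   s1   s1  s2 
   s2   s2  s0 
(> = start, * = accepting)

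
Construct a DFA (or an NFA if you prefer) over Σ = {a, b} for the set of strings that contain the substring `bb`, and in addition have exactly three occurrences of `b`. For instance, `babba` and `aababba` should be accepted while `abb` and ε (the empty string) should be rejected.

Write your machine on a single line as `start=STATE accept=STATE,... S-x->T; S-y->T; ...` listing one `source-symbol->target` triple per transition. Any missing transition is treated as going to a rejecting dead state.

Build one automaton per condition and run them in lockstep. The first has 3 states tracking whether and how much of `bb` has been seen; the second has 5 states tracking the count of `b`s, saturating at 4. A product state is a pair (one from each), accepting exactly when both do.
A 12-state machine:
          a    b  
>  q0     q0   q1 
   q1     q2   q3 
   q2     q2   q4 
   q3     q3   q5 
   q4     q6   q5 
 * q5     q5   q7 
   q6     q6   q8 
   q7     q7   q7 
   q8     q9   q7 
   q9     q9  q10 
   q10   q11   q7 
   q11   q11  q10 
(> = start, * = accepting)

start=q0; accept=q5; q0-a->q0; q0-b->q1; q1-a->q2; q1-b->q3; q2-a->q2; q2-b->q4; q3-a->q3; q3-b->q5; q4-a->q6; q4-b->q5; q5-a->q5; q5-b->q7; q6-a->q6; q6-b->q8; q7-a->q7; q7-b->q7; q8-a->q9; q8-b->q7; q9-a->q9; q9-b->q10; q10-a->q11; q10-b->q7; q11-a->q11; q11-b->q10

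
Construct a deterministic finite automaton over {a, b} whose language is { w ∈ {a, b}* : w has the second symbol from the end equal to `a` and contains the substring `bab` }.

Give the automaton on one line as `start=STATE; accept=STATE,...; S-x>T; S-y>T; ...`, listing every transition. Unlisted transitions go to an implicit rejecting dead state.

Handle the two conditions separately and then intersect. One (7 states) tracks the last 2 symbols read; the other (4 states) tracks whether and how much of `bab` has been seen. Each combined state is a pair, one component from each; accept when both components accept. Minimizing collapses redundant product states.
7 states suffice.
        a   b  
>  q0   q0  q1 
   q1   q2  q1 
   q2   q0  q3 
 * q3   q4  q5 
   q4   q6  q3 
   q5   q4  q5 
 * q6   q6  q3 
(> = start, * = accepting)

start=q0; accept=q3,q6; q0-a>q0; q0-b>q1; q1-a>q2; q1-b>q1; q2-a>q0; q2-b>q3; q3-a>q4; q3-b>q5; q4-a>q6; q4-b>q3; q5-a>q4; q5-b>q5; q6-a>q6; q6-b>q3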